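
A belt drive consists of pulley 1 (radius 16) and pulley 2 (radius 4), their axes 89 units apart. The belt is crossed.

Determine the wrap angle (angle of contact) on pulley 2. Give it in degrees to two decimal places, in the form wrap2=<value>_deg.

wrap2=205.97_deg

crossed belt: β = asin((r1+r2)/C) = asin(20/89) = 12.9864°
wrap1 = wrap2 = π + 2β = 205.9727°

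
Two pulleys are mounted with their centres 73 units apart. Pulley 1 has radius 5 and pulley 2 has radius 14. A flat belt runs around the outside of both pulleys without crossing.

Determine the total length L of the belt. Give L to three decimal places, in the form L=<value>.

open belt: β = asin((r2−r1)/C) = asin(9/73) = 7.0819°
wrap1 = π − 2β = 165.8362°
wrap2 = π + 2β = 194.1638°
tangent length = C·cosβ = 72.4431
L = r1·wrap1 + r2·wrap2 + 2·C·cosβ = 5·2.8944 + 14·3.3888 + 2·72.4431 = 206.8013

L=206.801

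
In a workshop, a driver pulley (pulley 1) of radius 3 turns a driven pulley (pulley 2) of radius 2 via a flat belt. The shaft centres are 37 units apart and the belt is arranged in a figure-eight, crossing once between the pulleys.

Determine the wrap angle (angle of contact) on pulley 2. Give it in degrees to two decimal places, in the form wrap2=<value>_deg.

crossed belt: β = asin((r1+r2)/C) = asin(5/37) = 7.7664°
wrap1 = wrap2 = π + 2β = 195.5329°

wrap2=195.53_deg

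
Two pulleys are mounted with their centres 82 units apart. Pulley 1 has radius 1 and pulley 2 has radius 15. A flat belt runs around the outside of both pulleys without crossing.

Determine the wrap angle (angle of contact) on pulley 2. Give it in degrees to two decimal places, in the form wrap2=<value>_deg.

wrap2=199.66_deg

open belt: β = asin((r2−r1)/C) = asin(14/82) = 9.8304°
wrap1 = π − 2β = 160.3393°
wrap2 = π + 2β = 199.6607°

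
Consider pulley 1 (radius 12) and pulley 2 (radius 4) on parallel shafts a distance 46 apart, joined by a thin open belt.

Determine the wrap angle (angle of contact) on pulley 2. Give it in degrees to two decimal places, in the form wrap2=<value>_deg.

wrap2=159.97_deg

open belt: β = asin((r2−r1)/C) = asin(-8/46) = -10.0154°
wrap1 = π − 2β = 200.0308°
wrap2 = π + 2β = 159.9692°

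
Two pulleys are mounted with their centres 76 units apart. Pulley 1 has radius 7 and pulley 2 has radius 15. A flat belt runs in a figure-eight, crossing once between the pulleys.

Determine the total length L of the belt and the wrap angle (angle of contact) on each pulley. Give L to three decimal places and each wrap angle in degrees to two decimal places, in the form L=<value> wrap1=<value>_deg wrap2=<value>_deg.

crossed belt: β = asin((r1+r2)/C) = asin(22/76) = 16.8264°
wrap1 = wrap2 = π + 2β = 213.6529°
tangent length = C·cosβ = 72.7461
L = (r1+r2)·wrap + 2·C·cosβ = 22·3.7289 + 2·72.7461 = 227.5291

L=227.529 wrap1=213.65_deg wrap2=213.65_deg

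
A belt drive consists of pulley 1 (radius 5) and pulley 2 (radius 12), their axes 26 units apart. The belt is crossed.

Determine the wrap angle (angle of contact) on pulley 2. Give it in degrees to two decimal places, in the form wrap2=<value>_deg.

crossed belt: β = asin((r1+r2)/C) = asin(17/26) = 40.8322°
wrap1 = wrap2 = π + 2β = 261.6644°

wrap2=261.66_deg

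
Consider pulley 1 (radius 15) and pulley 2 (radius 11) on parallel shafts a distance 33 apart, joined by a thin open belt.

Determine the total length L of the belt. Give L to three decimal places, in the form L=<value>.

L=148.167

open belt: β = asin((r2−r1)/C) = asin(-4/33) = -6.9621°
wrap1 = π − 2β = 193.9241°
wrap2 = π + 2β = 166.0759°
tangent length = C·cosβ = 32.7567
L = r1·wrap1 + r2·wrap2 + 2·C·cosβ = 15·3.3846 + 11·2.8986 + 2·32.7567 = 148.1669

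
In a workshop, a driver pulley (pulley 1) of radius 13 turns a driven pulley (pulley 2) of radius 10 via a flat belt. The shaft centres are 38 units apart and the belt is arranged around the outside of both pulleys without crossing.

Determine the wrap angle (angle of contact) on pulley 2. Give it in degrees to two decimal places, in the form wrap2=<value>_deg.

open belt: β = asin((r2−r1)/C) = asin(-3/38) = -4.5281°
wrap1 = π − 2β = 189.0561°
wrap2 = π + 2β = 170.9439°

wrap2=170.94_deg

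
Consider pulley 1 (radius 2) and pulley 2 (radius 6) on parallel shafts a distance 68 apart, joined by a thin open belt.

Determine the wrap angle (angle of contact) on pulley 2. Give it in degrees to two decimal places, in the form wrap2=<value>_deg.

open belt: β = asin((r2−r1)/C) = asin(4/68) = 3.3723°
wrap1 = π − 2β = 173.2554°
wrap2 = π + 2β = 186.7446°

wrap2=186.74_deg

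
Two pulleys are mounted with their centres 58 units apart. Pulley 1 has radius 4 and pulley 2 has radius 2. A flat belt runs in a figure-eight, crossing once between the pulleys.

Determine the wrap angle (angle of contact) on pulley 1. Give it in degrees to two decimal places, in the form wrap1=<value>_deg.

wrap1=191.88_deg

crossed belt: β = asin((r1+r2)/C) = asin(6/58) = 5.9378°
wrap1 = wrap2 = π + 2β = 191.8755°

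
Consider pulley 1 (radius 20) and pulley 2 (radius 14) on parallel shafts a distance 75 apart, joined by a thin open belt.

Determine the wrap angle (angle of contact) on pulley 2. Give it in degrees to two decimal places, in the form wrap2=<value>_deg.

open belt: β = asin((r2−r1)/C) = asin(-6/75) = -4.5886°
wrap1 = π − 2β = 189.1771°
wrap2 = π + 2β = 170.8229°

wrap2=170.82_deg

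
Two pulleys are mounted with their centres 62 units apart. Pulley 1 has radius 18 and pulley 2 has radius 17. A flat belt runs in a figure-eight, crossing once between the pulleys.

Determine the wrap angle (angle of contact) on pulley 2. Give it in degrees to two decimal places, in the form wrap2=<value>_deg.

wrap2=248.74_deg

crossed belt: β = asin((r1+r2)/C) = asin(35/62) = 34.3687°
wrap1 = wrap2 = π + 2β = 248.7374°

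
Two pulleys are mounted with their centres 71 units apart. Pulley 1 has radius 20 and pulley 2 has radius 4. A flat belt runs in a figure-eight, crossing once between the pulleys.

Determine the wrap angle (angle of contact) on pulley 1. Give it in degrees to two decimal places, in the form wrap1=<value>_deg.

wrap1=219.51_deg

crossed belt: β = asin((r1+r2)/C) = asin(24/71) = 19.7568°
wrap1 = wrap2 = π + 2β = 219.5136°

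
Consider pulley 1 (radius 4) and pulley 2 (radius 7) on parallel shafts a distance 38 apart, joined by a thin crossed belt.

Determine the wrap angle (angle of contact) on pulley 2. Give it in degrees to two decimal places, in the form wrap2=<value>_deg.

wrap2=213.65_deg

crossed belt: β = asin((r1+r2)/C) = asin(11/38) = 16.8264°
wrap1 = wrap2 = π + 2β = 213.6529°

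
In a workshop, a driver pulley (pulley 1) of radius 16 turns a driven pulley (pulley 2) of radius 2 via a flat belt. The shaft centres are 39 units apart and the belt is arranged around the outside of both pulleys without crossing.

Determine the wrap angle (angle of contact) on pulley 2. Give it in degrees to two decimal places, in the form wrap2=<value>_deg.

open belt: β = asin((r2−r1)/C) = asin(-14/39) = -21.0372°
wrap1 = π − 2β = 222.0744°
wrap2 = π + 2β = 137.9256°

wrap2=137.93_deg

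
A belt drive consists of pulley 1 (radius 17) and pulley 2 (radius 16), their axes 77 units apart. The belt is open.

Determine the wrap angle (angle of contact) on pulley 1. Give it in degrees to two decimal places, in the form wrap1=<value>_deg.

open belt: β = asin((r2−r1)/C) = asin(-1/77) = -0.7441°
wrap1 = π − 2β = 181.4882°
wrap2 = π + 2β = 178.5118°

wrap1=181.49_deg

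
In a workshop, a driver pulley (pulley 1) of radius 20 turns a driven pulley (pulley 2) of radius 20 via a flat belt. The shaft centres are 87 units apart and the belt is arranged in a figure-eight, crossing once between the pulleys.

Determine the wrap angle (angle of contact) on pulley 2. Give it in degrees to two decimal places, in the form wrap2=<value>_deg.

wrap2=234.74_deg

crossed belt: β = asin((r1+r2)/C) = asin(40/87) = 27.3723°
wrap1 = wrap2 = π + 2β = 234.7445°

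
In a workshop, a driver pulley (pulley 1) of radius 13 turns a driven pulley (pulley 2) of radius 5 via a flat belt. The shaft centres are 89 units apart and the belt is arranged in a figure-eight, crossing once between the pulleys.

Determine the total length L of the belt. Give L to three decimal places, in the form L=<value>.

crossed belt: β = asin((r1+r2)/C) = asin(18/89) = 11.6684°
wrap1 = wrap2 = π + 2β = 203.3368°
tangent length = C·cosβ = 87.1608
L = (r1+r2)·wrap + 2·C·cosβ = 18·3.5489 + 2·87.1608 = 238.2017

L=238.202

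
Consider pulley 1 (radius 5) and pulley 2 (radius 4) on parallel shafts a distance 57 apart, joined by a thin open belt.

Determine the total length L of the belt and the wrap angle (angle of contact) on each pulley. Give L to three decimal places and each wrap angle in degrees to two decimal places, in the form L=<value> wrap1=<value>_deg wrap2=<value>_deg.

open belt: β = asin((r2−r1)/C) = asin(-1/57) = -1.0052°
wrap1 = π − 2β = 182.0105°
wrap2 = π + 2β = 177.9895°
tangent length = C·cosβ = 56.9912
L = r1·wrap1 + r2·wrap2 + 2·C·cosβ = 5·3.1767 + 4·3.1065 + 2·56.9912 = 142.2919

L=142.292 wrap1=182.01_deg wrap2=177.99_deg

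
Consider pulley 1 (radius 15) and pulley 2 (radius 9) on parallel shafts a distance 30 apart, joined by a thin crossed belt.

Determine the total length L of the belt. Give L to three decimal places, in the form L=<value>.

crossed belt: β = asin((r1+r2)/C) = asin(24/30) = 53.1301°
wrap1 = wrap2 = π + 2β = 286.2602°
tangent length = C·cosβ = 18.0000
L = (r1+r2)·wrap + 2·C·cosβ = 24·4.9962 + 2·18.0000 = 155.9084

L=155.908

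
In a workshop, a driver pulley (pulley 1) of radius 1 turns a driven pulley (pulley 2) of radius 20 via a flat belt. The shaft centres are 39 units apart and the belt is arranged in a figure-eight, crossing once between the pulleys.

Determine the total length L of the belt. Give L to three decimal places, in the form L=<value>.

L=155.582

crossed belt: β = asin((r1+r2)/C) = asin(21/39) = 32.5790°
wrap1 = wrap2 = π + 2β = 245.1579°
tangent length = C·cosβ = 32.8634
L = (r1+r2)·wrap + 2·C·cosβ = 21·4.2788 + 2·32.8634 = 155.5818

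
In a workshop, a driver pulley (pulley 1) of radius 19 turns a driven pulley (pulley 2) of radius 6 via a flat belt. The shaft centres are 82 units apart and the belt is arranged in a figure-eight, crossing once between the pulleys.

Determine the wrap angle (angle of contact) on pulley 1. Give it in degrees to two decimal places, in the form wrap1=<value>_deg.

crossed belt: β = asin((r1+r2)/C) = asin(25/82) = 17.7508°
wrap1 = wrap2 = π + 2β = 215.5017°

wrap1=215.50_deg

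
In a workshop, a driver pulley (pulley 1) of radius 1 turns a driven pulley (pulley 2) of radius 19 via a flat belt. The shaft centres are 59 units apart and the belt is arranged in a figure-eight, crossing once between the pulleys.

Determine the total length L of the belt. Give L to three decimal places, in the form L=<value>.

L=187.679

crossed belt: β = asin((r1+r2)/C) = asin(20/59) = 19.8149°
wrap1 = wrap2 = π + 2β = 219.6299°
tangent length = C·cosβ = 55.5068
L = (r1+r2)·wrap + 2·C·cosβ = 20·3.8333 + 2·55.5068 = 187.6788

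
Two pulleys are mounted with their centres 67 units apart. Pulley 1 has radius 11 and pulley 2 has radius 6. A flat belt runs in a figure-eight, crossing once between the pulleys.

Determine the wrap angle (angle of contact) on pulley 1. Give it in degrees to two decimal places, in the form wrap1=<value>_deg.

crossed belt: β = asin((r1+r2)/C) = asin(17/67) = 14.6984°
wrap1 = wrap2 = π + 2β = 209.3968°

wrap1=209.40_deg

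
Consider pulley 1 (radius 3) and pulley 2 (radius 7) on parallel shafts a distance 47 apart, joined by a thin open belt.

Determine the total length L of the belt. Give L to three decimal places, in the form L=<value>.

L=125.757

open belt: β = asin((r2−r1)/C) = asin(4/47) = 4.8821°
wrap1 = π − 2β = 170.2357°
wrap2 = π + 2β = 189.7643°
tangent length = C·cosβ = 46.8295
L = r1·wrap1 + r2·wrap2 + 2·C·cosβ = 3·2.9712 + 7·3.3120 + 2·46.8295 = 125.7566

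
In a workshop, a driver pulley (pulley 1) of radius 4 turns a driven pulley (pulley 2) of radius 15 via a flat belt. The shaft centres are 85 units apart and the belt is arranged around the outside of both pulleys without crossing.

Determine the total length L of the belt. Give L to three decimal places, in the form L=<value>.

open belt: β = asin((r2−r1)/C) = asin(11/85) = 7.4356°
wrap1 = π − 2β = 165.1288°
wrap2 = π + 2β = 194.8712°
tangent length = C·cosβ = 84.2852
L = r1·wrap1 + r2·wrap2 + 2·C·cosβ = 4·2.8820 + 15·3.4011 + 2·84.2852 = 231.1158

L=231.116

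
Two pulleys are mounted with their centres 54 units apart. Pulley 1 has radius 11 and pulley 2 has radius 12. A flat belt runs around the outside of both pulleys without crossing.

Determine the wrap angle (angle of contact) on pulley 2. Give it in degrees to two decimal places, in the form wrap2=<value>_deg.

open belt: β = asin((r2−r1)/C) = asin(1/54) = 1.0611°
wrap1 = π − 2β = 177.8778°
wrap2 = π + 2β = 182.1222°

wrap2=182.12_deg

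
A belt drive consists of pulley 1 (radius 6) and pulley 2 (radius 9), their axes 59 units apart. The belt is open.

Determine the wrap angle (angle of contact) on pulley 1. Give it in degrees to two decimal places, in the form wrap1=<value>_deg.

open belt: β = asin((r2−r1)/C) = asin(3/59) = 2.9146°
wrap1 = π − 2β = 174.1708°
wrap2 = π + 2β = 185.8292°

wrap1=174.17_deg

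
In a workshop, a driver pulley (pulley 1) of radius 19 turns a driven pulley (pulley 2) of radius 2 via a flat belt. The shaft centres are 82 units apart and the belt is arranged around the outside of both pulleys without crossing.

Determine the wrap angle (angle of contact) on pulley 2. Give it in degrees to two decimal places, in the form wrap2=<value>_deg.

open belt: β = asin((r2−r1)/C) = asin(-17/82) = -11.9652°
wrap1 = π − 2β = 203.9303°
wrap2 = π + 2β = 156.0697°

wrap2=156.07_deg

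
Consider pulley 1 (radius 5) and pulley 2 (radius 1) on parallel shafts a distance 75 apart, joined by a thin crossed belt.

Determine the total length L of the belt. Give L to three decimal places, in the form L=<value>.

crossed belt: β = asin((r1+r2)/C) = asin(6/75) = 4.5886°
wrap1 = wrap2 = π + 2β = 189.1771°
tangent length = C·cosβ = 74.7596
L = (r1+r2)·wrap + 2·C·cosβ = 6·3.3018 + 2·74.7596 = 169.3298

L=169.330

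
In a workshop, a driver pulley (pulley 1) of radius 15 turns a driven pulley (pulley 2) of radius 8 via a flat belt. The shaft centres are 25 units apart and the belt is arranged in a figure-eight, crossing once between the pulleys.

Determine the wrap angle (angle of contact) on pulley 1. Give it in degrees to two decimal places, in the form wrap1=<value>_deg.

crossed belt: β = asin((r1+r2)/C) = asin(23/25) = 66.9261°
wrap1 = wrap2 = π + 2β = 313.8522°

wrap1=313.85_deg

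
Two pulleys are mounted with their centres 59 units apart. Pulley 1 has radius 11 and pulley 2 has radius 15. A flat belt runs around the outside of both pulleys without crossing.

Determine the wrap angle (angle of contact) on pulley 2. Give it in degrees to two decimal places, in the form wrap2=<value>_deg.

open belt: β = asin((r2−r1)/C) = asin(4/59) = 3.8874°
wrap1 = π − 2β = 172.2251°
wrap2 = π + 2β = 187.7749°

wrap2=187.77_deg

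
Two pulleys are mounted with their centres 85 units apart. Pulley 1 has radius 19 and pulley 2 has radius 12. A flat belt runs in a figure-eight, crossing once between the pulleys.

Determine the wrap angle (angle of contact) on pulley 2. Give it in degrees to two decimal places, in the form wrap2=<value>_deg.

wrap2=222.78_deg

crossed belt: β = asin((r1+r2)/C) = asin(31/85) = 21.3895°
wrap1 = wrap2 = π + 2β = 222.7790°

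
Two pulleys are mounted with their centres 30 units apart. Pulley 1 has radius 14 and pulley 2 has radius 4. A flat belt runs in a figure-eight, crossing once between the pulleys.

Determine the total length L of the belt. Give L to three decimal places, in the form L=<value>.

crossed belt: β = asin((r1+r2)/C) = asin(18/30) = 36.8699°
wrap1 = wrap2 = π + 2β = 253.7398°
tangent length = C·cosβ = 24.0000
L = (r1+r2)·wrap + 2·C·cosβ = 18·4.4286 + 2·24.0000 = 127.7147

L=127.715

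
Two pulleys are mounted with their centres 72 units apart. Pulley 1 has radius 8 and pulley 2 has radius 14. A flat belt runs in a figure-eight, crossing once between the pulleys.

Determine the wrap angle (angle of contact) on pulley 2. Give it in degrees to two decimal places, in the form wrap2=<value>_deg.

crossed belt: β = asin((r1+r2)/C) = asin(22/72) = 17.7916°
wrap1 = wrap2 = π + 2β = 215.5832°

wrap2=215.58_deg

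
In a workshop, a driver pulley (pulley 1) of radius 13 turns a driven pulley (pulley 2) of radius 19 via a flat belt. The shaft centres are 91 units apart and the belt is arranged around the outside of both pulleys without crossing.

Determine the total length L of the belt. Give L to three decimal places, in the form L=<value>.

open belt: β = asin((r2−r1)/C) = asin(6/91) = 3.7805°
wrap1 = π − 2β = 172.4390°
wrap2 = π + 2β = 187.5610°
tangent length = C·cosβ = 90.8020
L = r1·wrap1 + r2·wrap2 + 2·C·cosβ = 13·3.0096 + 19·3.2736 + 2·90.8020 = 282.9267

L=282.927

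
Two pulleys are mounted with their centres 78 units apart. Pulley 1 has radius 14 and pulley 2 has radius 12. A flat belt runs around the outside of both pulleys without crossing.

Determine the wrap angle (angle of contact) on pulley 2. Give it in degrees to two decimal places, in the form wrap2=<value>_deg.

wrap2=177.06_deg

open belt: β = asin((r2−r1)/C) = asin(-2/78) = -1.4693°
wrap1 = π − 2β = 182.9386°
wrap2 = π + 2β = 177.0614°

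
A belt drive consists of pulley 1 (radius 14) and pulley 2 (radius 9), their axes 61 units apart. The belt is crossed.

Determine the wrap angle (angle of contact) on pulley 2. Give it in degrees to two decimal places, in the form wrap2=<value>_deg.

crossed belt: β = asin((r1+r2)/C) = asin(23/61) = 22.1510°
wrap1 = wrap2 = π + 2β = 224.3020°

wrap2=224.30_deg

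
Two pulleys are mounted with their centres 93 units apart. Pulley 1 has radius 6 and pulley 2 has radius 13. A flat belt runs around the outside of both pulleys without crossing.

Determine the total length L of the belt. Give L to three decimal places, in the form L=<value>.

open belt: β = asin((r2−r1)/C) = asin(7/93) = 4.3167°
wrap1 = π − 2β = 171.3667°
wrap2 = π + 2β = 188.6333°
tangent length = C·cosβ = 92.7362
L = r1·wrap1 + r2·wrap2 + 2·C·cosβ = 6·2.9909 + 13·3.2923 + 2·92.7362 = 246.2174

L=246.217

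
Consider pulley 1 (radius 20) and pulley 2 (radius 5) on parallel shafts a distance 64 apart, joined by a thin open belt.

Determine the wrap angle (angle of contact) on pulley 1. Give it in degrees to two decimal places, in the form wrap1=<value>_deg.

wrap1=207.11_deg

open belt: β = asin((r2−r1)/C) = asin(-15/64) = -13.5548°
wrap1 = π − 2β = 207.1096°
wrap2 = π + 2β = 152.8904°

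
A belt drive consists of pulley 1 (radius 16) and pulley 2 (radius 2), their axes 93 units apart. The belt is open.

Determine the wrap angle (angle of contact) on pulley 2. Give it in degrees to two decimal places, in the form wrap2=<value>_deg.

wrap2=162.68_deg

open belt: β = asin((r2−r1)/C) = asin(-14/93) = -8.6581°
wrap1 = π − 2β = 197.3162°
wrap2 = π + 2β = 162.6838°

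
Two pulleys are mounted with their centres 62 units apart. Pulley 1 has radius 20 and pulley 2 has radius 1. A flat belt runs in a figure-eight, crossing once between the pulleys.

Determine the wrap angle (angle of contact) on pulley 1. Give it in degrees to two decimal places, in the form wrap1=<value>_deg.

wrap1=219.60_deg

crossed belt: β = asin((r1+r2)/C) = asin(21/62) = 19.7983°
wrap1 = wrap2 = π + 2β = 219.5966°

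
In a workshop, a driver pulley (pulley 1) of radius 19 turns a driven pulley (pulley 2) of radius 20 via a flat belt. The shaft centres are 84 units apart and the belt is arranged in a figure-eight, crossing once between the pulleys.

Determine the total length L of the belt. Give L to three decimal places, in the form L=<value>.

crossed belt: β = asin((r1+r2)/C) = asin(39/84) = 27.6640°
wrap1 = wrap2 = π + 2β = 235.3280°
tangent length = C·cosβ = 74.3976
L = (r1+r2)·wrap + 2·C·cosβ = 39·4.1072 + 2·74.3976 = 308.9779

L=308.978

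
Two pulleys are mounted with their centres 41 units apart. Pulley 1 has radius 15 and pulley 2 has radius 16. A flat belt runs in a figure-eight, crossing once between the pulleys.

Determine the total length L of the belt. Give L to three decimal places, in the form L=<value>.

crossed belt: β = asin((r1+r2)/C) = asin(31/41) = 49.1214°
wrap1 = wrap2 = π + 2β = 278.2427°
tangent length = C·cosβ = 26.8328
L = (r1+r2)·wrap + 2·C·cosβ = 31·4.8563 + 2·26.8328 = 204.2094

L=204.209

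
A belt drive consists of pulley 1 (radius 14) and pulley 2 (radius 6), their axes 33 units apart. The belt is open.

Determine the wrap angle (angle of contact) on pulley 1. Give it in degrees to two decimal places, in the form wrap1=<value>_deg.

wrap1=208.06_deg

open belt: β = asin((r2−r1)/C) = asin(-8/33) = -14.0297°
wrap1 = π − 2β = 208.0593°
wrap2 = π + 2β = 151.9407°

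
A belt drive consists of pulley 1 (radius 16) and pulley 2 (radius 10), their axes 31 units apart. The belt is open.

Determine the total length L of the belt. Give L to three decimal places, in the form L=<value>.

open belt: β = asin((r2−r1)/C) = asin(-6/31) = -11.1599°
wrap1 = π − 2β = 202.3199°
wrap2 = π + 2β = 157.6801°
tangent length = C·cosβ = 30.4138
L = r1·wrap1 + r2·wrap2 + 2·C·cosβ = 16·3.5311 + 10·2.7520 + 2·30.4138 = 144.8464

L=144.846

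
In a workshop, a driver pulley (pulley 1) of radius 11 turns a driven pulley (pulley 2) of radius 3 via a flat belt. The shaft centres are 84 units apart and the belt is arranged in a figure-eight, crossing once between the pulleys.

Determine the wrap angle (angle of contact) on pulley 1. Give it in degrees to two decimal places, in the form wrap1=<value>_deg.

wrap1=199.19_deg

crossed belt: β = asin((r1+r2)/C) = asin(14/84) = 9.5941°
wrap1 = wrap2 = π + 2β = 199.1881°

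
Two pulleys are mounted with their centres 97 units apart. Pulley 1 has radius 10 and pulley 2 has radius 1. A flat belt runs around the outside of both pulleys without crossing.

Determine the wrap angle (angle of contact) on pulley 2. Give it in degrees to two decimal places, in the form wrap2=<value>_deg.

open belt: β = asin((r2−r1)/C) = asin(-9/97) = -5.3238°
wrap1 = π − 2β = 190.6475°
wrap2 = π + 2β = 169.3525°

wrap2=169.35_deg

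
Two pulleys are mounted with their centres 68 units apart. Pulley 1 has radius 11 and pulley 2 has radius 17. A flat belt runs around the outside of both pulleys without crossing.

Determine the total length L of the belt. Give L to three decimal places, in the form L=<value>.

L=224.494

open belt: β = asin((r2−r1)/C) = asin(6/68) = 5.0621°
wrap1 = π − 2β = 169.8758°
wrap2 = π + 2β = 190.1242°
tangent length = C·cosβ = 67.7348
L = r1·wrap1 + r2·wrap2 + 2·C·cosβ = 11·2.9649 + 17·3.3183 + 2·67.7348 = 224.4944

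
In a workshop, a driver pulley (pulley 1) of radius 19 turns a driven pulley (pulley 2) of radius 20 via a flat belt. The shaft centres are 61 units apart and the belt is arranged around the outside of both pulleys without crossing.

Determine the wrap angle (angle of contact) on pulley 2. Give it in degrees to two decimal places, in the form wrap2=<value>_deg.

open belt: β = asin((r2−r1)/C) = asin(1/61) = 0.9393°
wrap1 = π − 2β = 178.1214°
wrap2 = π + 2β = 181.8786°

wrap2=181.88_deg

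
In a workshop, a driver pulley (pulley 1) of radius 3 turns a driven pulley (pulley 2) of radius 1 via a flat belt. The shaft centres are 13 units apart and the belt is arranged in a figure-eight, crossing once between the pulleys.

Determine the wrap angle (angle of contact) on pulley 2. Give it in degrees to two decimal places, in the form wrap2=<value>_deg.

crossed belt: β = asin((r1+r2)/C) = asin(4/13) = 17.9202°
wrap1 = wrap2 = π + 2β = 215.8404°

wrap2=215.84_deg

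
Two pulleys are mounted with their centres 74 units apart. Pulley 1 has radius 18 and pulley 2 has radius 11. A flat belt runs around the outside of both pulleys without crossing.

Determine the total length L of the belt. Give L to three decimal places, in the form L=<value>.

L=239.769

open belt: β = asin((r2−r1)/C) = asin(-7/74) = -5.4280°
wrap1 = π − 2β = 190.8560°
wrap2 = π + 2β = 169.1440°
tangent length = C·cosβ = 73.6682
L = r1·wrap1 + r2·wrap2 + 2·C·cosβ = 18·3.3311 + 11·2.9521 + 2·73.6682 = 239.7688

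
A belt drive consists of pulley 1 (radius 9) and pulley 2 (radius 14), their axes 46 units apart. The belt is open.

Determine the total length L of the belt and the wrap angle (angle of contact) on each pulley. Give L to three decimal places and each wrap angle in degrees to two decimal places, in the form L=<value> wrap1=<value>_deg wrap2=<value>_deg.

open belt: β = asin((r2−r1)/C) = asin(5/46) = 6.2401°
wrap1 = π − 2β = 167.5197°
wrap2 = π + 2β = 192.4803°
tangent length = C·cosβ = 45.7275
L = r1·wrap1 + r2·wrap2 + 2·C·cosβ = 9·2.9238 + 14·3.3594 + 2·45.7275 = 164.8006

L=164.801 wrap1=167.52_deg wrap2=192.48_deg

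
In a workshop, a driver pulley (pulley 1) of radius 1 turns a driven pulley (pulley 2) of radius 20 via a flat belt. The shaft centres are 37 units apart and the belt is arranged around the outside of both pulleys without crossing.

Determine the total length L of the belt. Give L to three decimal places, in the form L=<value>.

L=149.964

open belt: β = asin((r2−r1)/C) = asin(19/37) = 30.8981°
wrap1 = π − 2β = 118.2037°
wrap2 = π + 2β = 241.7963°
tangent length = C·cosβ = 31.7490
L = r1·wrap1 + r2·wrap2 + 2·C·cosβ = 1·2.0630 + 20·4.2201 + 2·31.7490 = 149.9639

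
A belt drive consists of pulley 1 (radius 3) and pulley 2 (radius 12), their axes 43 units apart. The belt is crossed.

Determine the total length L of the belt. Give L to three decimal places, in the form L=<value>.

crossed belt: β = asin((r1+r2)/C) = asin(15/43) = 20.4162°
wrap1 = wrap2 = π + 2β = 220.8324°
tangent length = C·cosβ = 40.2989
L = (r1+r2)·wrap + 2·C·cosβ = 15·3.8543 + 2·40.2989 = 138.4116

L=138.412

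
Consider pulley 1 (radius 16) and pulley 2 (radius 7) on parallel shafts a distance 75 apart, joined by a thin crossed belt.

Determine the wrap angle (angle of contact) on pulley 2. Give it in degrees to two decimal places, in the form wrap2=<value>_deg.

wrap2=215.72_deg

crossed belt: β = asin((r1+r2)/C) = asin(23/75) = 17.8585°
wrap1 = wrap2 = π + 2β = 215.7169°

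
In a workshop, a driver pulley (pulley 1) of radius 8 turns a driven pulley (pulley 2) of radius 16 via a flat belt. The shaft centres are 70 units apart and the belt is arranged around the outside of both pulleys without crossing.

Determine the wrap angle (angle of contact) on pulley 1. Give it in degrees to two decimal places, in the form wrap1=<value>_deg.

open belt: β = asin((r2−r1)/C) = asin(8/70) = 6.5624°
wrap1 = π − 2β = 166.8751°
wrap2 = π + 2β = 193.1249°

wrap1=166.88_deg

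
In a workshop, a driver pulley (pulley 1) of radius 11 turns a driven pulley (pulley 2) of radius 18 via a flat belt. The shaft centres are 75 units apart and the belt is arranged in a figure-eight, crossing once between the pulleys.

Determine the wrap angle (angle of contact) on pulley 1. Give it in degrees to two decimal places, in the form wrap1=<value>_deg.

wrap1=225.49_deg

crossed belt: β = asin((r1+r2)/C) = asin(29/75) = 22.7472°
wrap1 = wrap2 = π + 2β = 225.4945°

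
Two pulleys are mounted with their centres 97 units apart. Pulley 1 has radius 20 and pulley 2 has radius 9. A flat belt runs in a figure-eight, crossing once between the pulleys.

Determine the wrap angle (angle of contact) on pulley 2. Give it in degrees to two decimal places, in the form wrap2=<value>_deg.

crossed belt: β = asin((r1+r2)/C) = asin(29/97) = 17.3957°
wrap1 = wrap2 = π + 2β = 214.7914°

wrap2=214.79_deg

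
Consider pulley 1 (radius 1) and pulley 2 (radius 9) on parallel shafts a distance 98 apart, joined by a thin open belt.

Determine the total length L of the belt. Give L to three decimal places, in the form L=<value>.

L=228.069

open belt: β = asin((r2−r1)/C) = asin(8/98) = 4.6824°
wrap1 = π − 2β = 170.6352°
wrap2 = π + 2β = 189.3648°
tangent length = C·cosβ = 97.6729
L = r1·wrap1 + r2·wrap2 + 2·C·cosβ = 1·2.9781 + 9·3.3050 + 2·97.6729 = 228.0694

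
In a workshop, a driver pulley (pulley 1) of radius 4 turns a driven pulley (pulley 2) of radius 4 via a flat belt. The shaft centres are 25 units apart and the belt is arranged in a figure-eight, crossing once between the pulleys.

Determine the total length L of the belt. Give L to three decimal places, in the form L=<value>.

L=77.715

crossed belt: β = asin((r1+r2)/C) = asin(8/25) = 18.6629°
wrap1 = wrap2 = π + 2β = 217.3258°
tangent length = C·cosβ = 23.6854
L = (r1+r2)·wrap + 2·C·cosβ = 8·3.7931 + 2·23.6854 = 77.7153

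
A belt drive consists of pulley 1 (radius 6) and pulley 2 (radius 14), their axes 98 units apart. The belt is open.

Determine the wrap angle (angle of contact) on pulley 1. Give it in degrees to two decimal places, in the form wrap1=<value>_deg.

open belt: β = asin((r2−r1)/C) = asin(8/98) = 4.6824°
wrap1 = π − 2β = 170.6352°
wrap2 = π + 2β = 189.3648°

wrap1=170.64_deg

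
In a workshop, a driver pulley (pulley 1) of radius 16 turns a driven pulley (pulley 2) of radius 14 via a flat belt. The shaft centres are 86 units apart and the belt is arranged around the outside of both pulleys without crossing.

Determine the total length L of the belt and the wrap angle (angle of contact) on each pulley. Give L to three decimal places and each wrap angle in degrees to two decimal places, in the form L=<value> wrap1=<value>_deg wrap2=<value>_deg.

open belt: β = asin((r2−r1)/C) = asin(-2/86) = -1.3326°
wrap1 = π − 2β = 182.6652°
wrap2 = π + 2β = 177.3348°
tangent length = C·cosβ = 85.9767
L = r1·wrap1 + r2·wrap2 + 2·C·cosβ = 16·3.1881 + 14·3.0951 + 2·85.9767 = 266.2943

L=266.294 wrap1=182.67_deg wrap2=177.33_deg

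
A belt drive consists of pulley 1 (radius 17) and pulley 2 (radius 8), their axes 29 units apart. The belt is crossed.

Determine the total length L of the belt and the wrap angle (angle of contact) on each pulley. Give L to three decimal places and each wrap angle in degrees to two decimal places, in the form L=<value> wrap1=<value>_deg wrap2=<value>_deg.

L=159.901 wrap1=299.10_deg wrap2=299.10_deg

crossed belt: β = asin((r1+r2)/C) = asin(25/29) = 59.5497°
wrap1 = wrap2 = π + 2β = 299.0994°
tangent length = C·cosβ = 14.6969
L = (r1+r2)·wrap + 2·C·cosβ = 25·5.2203 + 2·14.6969 = 159.9006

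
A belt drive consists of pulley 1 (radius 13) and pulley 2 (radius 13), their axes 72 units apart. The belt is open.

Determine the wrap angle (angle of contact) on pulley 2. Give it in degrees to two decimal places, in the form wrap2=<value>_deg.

open belt: β = asin((r2−r1)/C) = asin(0/72) = 0.0000°
wrap1 = π − 2β = 180.0000°
wrap2 = π + 2β = 180.0000°

wrap2=180.00_deg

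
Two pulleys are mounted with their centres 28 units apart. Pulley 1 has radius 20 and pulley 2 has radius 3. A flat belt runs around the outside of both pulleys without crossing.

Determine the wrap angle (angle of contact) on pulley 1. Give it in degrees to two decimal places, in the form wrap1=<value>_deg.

open belt: β = asin((r2−r1)/C) = asin(-17/28) = -37.3832°
wrap1 = π − 2β = 254.7664°
wrap2 = π + 2β = 105.2336°

wrap1=254.77_deg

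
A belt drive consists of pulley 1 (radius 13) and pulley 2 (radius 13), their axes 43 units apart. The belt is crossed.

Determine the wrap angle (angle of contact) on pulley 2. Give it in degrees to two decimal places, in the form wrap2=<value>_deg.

crossed belt: β = asin((r1+r2)/C) = asin(26/43) = 37.2037°
wrap1 = wrap2 = π + 2β = 254.4075°

wrap2=254.41_deg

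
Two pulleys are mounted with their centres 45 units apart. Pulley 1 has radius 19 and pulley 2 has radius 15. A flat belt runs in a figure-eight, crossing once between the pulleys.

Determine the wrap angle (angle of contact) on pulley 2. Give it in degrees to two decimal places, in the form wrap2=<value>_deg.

crossed belt: β = asin((r1+r2)/C) = asin(34/45) = 49.0739°
wrap1 = wrap2 = π + 2β = 278.1479°

wrap2=278.15_deg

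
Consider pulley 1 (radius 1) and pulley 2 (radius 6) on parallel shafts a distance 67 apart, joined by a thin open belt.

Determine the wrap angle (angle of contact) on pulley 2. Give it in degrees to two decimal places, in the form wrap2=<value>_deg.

open belt: β = asin((r2−r1)/C) = asin(5/67) = 4.2798°
wrap1 = π − 2β = 171.4404°
wrap2 = π + 2β = 188.5596°

wrap2=188.56_deg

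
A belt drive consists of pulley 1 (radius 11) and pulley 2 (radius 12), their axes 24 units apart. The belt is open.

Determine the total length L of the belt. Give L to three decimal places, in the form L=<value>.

L=120.298

open belt: β = asin((r2−r1)/C) = asin(1/24) = 2.3880°
wrap1 = π − 2β = 175.2240°
wrap2 = π + 2β = 184.7760°
tangent length = C·cosβ = 23.9792
L = r1·wrap1 + r2·wrap2 + 2·C·cosβ = 11·3.0582 + 12·3.2250 + 2·23.9792 = 120.2983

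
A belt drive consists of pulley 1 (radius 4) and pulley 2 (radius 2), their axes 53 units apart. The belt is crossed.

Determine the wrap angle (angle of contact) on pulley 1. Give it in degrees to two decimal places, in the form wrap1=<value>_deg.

wrap1=193.00_deg

crossed belt: β = asin((r1+r2)/C) = asin(6/53) = 6.5002°
wrap1 = wrap2 = π + 2β = 193.0005°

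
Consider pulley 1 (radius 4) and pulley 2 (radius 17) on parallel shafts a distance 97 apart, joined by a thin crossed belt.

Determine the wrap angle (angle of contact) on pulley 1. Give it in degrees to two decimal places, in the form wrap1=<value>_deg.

wrap1=205.01_deg

crossed belt: β = asin((r1+r2)/C) = asin(21/97) = 12.5032°
wrap1 = wrap2 = π + 2β = 205.0065°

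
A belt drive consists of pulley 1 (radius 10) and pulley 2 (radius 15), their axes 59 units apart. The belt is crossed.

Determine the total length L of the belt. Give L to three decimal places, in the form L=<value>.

crossed belt: β = asin((r1+r2)/C) = asin(25/59) = 25.0702°
wrap1 = wrap2 = π + 2β = 230.1405°
tangent length = C·cosβ = 53.4416
L = (r1+r2)·wrap + 2·C·cosβ = 25·4.0167 + 2·53.4416 = 207.3008

L=207.301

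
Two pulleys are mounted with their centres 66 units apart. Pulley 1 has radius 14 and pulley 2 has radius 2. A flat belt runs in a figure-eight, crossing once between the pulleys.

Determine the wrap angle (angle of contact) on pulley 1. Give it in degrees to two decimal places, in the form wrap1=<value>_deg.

crossed belt: β = asin((r1+r2)/C) = asin(16/66) = 14.0297°
wrap1 = wrap2 = π + 2β = 208.0593°

wrap1=208.06_deg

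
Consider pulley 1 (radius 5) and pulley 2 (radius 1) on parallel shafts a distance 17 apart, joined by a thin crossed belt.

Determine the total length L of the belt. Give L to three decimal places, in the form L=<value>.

L=54.990

crossed belt: β = asin((r1+r2)/C) = asin(6/17) = 20.6673°
wrap1 = wrap2 = π + 2β = 221.3346°
tangent length = C·cosβ = 15.9060
L = (r1+r2)·wrap + 2·C·cosβ = 6·3.8630 + 2·15.9060 = 54.9901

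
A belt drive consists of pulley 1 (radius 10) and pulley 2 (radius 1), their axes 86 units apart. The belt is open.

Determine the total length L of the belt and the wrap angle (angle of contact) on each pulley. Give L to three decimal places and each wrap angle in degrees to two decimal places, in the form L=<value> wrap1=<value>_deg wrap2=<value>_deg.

open belt: β = asin((r2−r1)/C) = asin(-9/86) = -6.0071°
wrap1 = π − 2β = 192.0141°
wrap2 = π + 2β = 167.9859°
tangent length = C·cosβ = 85.5278
L = r1·wrap1 + r2·wrap2 + 2·C·cosβ = 10·3.3513 + 1·2.9319 + 2·85.5278 = 207.5002

L=207.500 wrap1=192.01_deg wrap2=167.99_deg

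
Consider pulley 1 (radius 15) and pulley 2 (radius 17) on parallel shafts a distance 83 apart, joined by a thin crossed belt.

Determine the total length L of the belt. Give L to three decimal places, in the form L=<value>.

L=279.028

crossed belt: β = asin((r1+r2)/C) = asin(32/83) = 22.6774°
wrap1 = wrap2 = π + 2β = 225.3548°
tangent length = C·cosβ = 76.5833
L = (r1+r2)·wrap + 2·C·cosβ = 32·3.9332 + 2·76.5833 = 279.0284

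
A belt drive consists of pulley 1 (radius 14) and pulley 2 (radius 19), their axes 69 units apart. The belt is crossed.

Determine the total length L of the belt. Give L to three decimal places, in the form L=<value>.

crossed belt: β = asin((r1+r2)/C) = asin(33/69) = 28.5719°
wrap1 = wrap2 = π + 2β = 237.1438°
tangent length = C·cosβ = 60.5970
L = (r1+r2)·wrap + 2·C·cosβ = 33·4.1389 + 2·60.5970 = 257.7791

L=257.779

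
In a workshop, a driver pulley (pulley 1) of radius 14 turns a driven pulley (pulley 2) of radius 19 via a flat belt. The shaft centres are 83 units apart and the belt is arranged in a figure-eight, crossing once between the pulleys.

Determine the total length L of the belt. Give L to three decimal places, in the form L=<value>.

crossed belt: β = asin((r1+r2)/C) = asin(33/83) = 23.4276°
wrap1 = wrap2 = π + 2β = 226.8553°
tangent length = C·cosβ = 76.1577
L = (r1+r2)·wrap + 2·C·cosβ = 33·3.9594 + 2·76.1577 = 282.9747

L=282.975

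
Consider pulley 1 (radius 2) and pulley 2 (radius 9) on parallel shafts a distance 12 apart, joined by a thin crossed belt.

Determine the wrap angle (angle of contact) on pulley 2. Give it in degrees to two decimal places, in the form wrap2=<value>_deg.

crossed belt: β = asin((r1+r2)/C) = asin(11/12) = 66.4435°
wrap1 = wrap2 = π + 2β = 312.8871°

wrap2=312.89_deg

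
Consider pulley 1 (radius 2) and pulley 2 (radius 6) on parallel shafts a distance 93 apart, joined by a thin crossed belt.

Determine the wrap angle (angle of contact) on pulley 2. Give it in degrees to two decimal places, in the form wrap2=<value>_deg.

crossed belt: β = asin((r1+r2)/C) = asin(8/93) = 4.9348°
wrap1 = wrap2 = π + 2β = 189.8695°

wrap2=189.87_deg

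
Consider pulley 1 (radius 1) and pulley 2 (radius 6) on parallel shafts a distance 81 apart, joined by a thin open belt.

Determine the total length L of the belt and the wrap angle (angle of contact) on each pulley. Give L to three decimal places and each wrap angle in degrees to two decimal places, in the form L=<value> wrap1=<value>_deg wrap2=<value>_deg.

L=184.300 wrap1=172.92_deg wrap2=187.08_deg

open belt: β = asin((r2−r1)/C) = asin(5/81) = 3.5390°
wrap1 = π − 2β = 172.9219°
wrap2 = π + 2β = 187.0781°
tangent length = C·cosβ = 80.8455
L = r1·wrap1 + r2·wrap2 + 2·C·cosβ = 1·3.0181 + 6·3.2651 + 2·80.8455 = 184.2999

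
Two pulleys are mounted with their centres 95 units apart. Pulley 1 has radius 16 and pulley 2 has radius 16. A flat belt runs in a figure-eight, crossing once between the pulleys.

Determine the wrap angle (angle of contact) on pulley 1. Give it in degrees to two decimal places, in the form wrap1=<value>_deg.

crossed belt: β = asin((r1+r2)/C) = asin(32/95) = 19.6846°
wrap1 = wrap2 = π + 2β = 219.3692°

wrap1=219.37_deg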